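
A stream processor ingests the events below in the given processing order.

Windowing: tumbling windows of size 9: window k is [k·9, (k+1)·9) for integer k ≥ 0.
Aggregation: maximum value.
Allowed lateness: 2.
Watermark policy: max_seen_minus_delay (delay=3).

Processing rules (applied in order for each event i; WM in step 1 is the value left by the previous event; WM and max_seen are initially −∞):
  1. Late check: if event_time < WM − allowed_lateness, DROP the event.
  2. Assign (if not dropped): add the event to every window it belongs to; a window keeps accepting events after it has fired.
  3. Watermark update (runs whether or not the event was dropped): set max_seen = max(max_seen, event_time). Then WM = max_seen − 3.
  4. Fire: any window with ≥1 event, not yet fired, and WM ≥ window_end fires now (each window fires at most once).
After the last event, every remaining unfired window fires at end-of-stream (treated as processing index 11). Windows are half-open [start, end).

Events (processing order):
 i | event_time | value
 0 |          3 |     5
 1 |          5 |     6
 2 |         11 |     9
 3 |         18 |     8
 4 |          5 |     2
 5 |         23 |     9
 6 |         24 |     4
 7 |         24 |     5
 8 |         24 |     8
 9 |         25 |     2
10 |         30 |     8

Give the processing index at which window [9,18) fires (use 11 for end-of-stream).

i=0 t=3 v=5: → [0,9); WM=0
i=1 t=5 v=6: → [0,9); WM=2
i=2 t=11 v=9: → [9,18); WM=8
i=3 t=18 v=8: → [18,27); WM=15; [0,9) fires=6
i=4 t=5 v=2: DROP (t<15-2); WM=15
i=5 t=23 v=9: → [18,27); WM=20; [9,18) fires=9
i=6 t=24 v=4: → [18,27); WM=21
i=7 t=24 v=5: → [18,27); WM=21
i=8 t=24 v=8: → [18,27); WM=21
i=9 t=25 v=2: → [18,27); WM=22
i=10 t=30 v=8: → [27,36); WM=27; [18,27) fires=9

5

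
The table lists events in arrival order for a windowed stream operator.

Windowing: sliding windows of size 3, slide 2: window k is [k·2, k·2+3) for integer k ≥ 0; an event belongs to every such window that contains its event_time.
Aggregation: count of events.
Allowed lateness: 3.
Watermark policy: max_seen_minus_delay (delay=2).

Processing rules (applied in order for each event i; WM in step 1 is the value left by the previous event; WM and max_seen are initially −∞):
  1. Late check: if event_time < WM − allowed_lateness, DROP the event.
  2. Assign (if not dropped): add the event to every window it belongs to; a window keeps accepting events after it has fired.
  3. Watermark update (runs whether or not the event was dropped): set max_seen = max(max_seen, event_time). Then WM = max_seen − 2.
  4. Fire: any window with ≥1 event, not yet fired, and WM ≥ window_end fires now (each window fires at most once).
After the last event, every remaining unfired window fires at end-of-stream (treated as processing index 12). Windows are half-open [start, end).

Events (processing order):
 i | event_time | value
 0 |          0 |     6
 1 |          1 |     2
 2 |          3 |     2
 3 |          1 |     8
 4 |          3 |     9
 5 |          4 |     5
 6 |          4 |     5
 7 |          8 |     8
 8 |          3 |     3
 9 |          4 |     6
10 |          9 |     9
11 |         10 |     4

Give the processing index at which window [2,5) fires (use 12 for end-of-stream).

i=0 t=0 v=6: → [0,3); WM=-2
i=1 t=1 v=2: → [0,3); WM=-1
i=2 t=3 v=2: → [2,5); WM=1
i=3 t=1 v=8: → [0,3); WM=1
i=4 t=3 v=9: → [2,5); WM=1
i=5 t=4 v=5: → [4,7),[2,5); WM=2
i=6 t=4 v=5: → [4,7),[2,5); WM=2
i=7 t=8 v=8: → [8,11),[6,9); WM=6; [0,3) fires=3 [2,5) fires=4
i=8 t=3 v=3: → [2,5); WM=6
i=9 t=4 v=6: → [4,7),[2,5); WM=6
i=10 t=9 v=9: → [8,11); WM=7; [4,7) fires=3
i=11 t=10 v=4: → [10,13),[8,11); WM=8

7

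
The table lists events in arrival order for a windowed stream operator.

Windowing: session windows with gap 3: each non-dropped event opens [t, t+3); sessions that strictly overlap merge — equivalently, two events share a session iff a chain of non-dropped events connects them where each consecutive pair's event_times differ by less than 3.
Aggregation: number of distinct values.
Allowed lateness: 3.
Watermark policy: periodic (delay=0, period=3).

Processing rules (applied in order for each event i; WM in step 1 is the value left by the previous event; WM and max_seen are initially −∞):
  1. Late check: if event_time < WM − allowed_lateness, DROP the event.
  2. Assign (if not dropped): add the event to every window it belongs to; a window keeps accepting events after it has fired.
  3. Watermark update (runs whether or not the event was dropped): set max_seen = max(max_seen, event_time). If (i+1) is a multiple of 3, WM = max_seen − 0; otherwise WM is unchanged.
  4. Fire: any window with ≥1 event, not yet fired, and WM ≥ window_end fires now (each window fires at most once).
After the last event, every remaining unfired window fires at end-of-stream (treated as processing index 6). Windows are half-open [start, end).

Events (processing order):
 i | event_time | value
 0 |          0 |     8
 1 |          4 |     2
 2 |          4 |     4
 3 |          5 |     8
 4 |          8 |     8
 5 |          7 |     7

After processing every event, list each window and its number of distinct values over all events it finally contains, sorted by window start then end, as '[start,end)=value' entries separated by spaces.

i=0 t=0 v=8: → [0,3); WM=−∞
i=1 t=4 v=2: → [4,7); WM=−∞
i=2 t=4 v=4: → [4,7); WM=4
i=3 t=5 v=8: → [4,8); WM=4
i=4 t=8 v=8: → [8,11); WM=4
i=5 t=7 v=7: → [4,11); WM=8

[0,3)=1 [4,11)=4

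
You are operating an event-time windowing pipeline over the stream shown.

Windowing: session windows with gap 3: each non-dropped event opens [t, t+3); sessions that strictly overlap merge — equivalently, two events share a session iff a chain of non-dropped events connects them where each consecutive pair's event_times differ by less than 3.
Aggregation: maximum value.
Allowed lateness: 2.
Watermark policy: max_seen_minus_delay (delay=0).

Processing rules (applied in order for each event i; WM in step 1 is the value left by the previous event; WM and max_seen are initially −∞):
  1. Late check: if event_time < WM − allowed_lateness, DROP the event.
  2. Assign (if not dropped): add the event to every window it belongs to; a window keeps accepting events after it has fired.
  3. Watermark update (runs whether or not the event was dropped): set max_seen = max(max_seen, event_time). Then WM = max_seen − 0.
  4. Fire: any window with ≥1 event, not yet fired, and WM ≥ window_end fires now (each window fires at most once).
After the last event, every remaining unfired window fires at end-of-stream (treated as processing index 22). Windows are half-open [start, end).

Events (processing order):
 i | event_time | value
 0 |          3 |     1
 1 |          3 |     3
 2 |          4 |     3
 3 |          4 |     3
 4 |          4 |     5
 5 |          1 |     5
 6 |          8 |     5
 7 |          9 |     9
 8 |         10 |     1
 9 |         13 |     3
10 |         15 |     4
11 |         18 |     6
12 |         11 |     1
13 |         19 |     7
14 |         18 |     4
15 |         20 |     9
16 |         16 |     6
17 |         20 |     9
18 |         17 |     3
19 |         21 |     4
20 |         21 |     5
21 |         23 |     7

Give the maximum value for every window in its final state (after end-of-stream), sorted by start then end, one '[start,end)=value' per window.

[3,7)=5 [8,13)=9 [13,18)=4 [18,26)=9

i=0 t=3 v=1: → [3,6); WM=3
i=1 t=3 v=3: → [3,6); WM=3
i=2 t=4 v=3: → [3,7); WM=4
i=3 t=4 v=3: → [3,7); WM=4
i=4 t=4 v=5: → [3,7); WM=4
i=5 t=1 v=5: DROP (t<4-2); WM=4
i=6 t=8 v=5: → [8,11); WM=8
i=7 t=9 v=9: → [8,12); WM=9
i=8 t=10 v=1: → [8,13); WM=10
i=9 t=13 v=3: → [13,16); WM=13
i=10 t=15 v=4: → [13,18); WM=15
i=11 t=18 v=6: → [18,21); WM=18
i=12 t=11 v=1: DROP (t<18-2); WM=18
i=13 t=19 v=7: → [18,22); WM=19
i=14 t=18 v=4: → [18,22); WM=19
i=15 t=20 v=9: → [18,23); WM=20
i=16 t=16 v=6: DROP (t<20-2); WM=20
i=17 t=20 v=9: → [18,23); WM=20
i=18 t=17 v=3: DROP (t<20-2); WM=20
i=19 t=21 v=4: → [18,24); WM=21
i=20 t=21 v=5: → [18,24); WM=21
i=21 t=23 v=7: → [18,26); WM=23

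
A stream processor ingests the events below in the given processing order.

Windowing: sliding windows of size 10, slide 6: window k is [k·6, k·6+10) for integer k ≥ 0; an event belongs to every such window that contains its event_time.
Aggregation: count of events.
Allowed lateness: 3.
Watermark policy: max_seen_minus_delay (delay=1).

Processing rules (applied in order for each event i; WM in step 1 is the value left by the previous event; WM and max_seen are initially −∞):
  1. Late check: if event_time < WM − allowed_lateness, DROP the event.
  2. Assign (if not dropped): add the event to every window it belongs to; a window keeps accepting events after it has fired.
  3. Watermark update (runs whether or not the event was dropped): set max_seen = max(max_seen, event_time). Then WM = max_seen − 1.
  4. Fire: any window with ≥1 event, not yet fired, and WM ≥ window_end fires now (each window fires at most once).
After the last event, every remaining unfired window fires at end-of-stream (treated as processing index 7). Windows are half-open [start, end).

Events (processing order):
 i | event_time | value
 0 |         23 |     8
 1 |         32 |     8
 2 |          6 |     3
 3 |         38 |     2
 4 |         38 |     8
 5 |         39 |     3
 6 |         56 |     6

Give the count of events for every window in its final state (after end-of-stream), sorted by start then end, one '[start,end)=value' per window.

i=0 t=23 v=8: → [18,28); WM=22
i=1 t=32 v=8: → [30,40),[24,34); WM=31; [18,28) fires=1
i=2 t=6 v=3: DROP (t<31-3); WM=31
i=3 t=38 v=2: → [36,46),[30,40); WM=37; [24,34) fires=1
i=4 t=38 v=8: → [36,46),[30,40); WM=37
i=5 t=39 v=3: → [36,46),[30,40); WM=38
i=6 t=56 v=6: → [54,64),[48,58); WM=55; [30,40) fires=4 [36,46) fires=3

[18,28)=1 [24,34)=1 [30,40)=4 [36,46)=3 [48,58)=1 [54,64)=1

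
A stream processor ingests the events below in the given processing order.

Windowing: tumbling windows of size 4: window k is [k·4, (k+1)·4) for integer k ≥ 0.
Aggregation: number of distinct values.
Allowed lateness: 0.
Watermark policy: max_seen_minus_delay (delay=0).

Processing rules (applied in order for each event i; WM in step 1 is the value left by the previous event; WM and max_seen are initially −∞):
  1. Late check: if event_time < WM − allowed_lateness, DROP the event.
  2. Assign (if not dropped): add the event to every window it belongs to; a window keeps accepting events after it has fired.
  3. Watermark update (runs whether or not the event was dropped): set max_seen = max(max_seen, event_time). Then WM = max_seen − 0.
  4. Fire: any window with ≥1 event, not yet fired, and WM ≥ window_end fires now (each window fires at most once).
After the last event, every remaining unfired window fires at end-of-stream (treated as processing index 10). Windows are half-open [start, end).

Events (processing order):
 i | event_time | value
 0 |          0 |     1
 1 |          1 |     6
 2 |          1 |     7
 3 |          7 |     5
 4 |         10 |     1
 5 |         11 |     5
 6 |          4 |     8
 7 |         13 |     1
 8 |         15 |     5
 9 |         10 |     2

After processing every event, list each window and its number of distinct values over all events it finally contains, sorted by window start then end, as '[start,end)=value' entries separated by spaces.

[0,4)=3 [4,8)=1 [8,12)=2 [12,16)=2

i=0 t=0 v=1: → [0,4); WM=0
i=1 t=1 v=6: → [0,4); WM=1
i=2 t=1 v=7: → [0,4); WM=1
i=3 t=7 v=5: → [4,8); WM=7; [0,4) fires=3
i=4 t=10 v=1: → [8,12); WM=10; [4,8) fires=1
i=5 t=11 v=5: → [8,12); WM=11
i=6 t=4 v=8: DROP (t<11-0); WM=11
i=7 t=13 v=1: → [12,16); WM=13; [8,12) fires=2
i=8 t=15 v=5: → [12,16); WM=15
i=9 t=10 v=2: DROP (t<15-0); WM=15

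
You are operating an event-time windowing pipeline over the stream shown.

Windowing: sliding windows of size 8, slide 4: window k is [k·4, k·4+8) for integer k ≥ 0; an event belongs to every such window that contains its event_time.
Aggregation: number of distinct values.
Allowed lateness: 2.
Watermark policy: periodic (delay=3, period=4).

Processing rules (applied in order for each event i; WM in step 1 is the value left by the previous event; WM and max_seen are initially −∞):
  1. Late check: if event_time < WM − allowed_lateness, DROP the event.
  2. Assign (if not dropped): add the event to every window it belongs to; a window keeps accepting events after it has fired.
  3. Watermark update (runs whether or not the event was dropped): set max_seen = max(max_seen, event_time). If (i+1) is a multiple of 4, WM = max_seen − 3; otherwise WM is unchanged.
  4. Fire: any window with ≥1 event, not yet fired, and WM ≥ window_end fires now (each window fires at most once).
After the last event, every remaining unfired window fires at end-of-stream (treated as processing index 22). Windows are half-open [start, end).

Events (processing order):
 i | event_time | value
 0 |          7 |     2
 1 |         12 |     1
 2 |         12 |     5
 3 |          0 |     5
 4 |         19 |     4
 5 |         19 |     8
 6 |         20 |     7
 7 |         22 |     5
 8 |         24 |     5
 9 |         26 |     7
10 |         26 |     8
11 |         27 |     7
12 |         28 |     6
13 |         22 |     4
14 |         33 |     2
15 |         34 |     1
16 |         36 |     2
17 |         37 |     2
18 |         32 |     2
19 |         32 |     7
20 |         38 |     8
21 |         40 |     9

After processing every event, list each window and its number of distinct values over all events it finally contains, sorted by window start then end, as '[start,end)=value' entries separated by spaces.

i=0 t=7 v=2: → [4,12),[0,8); WM=−∞
i=1 t=12 v=1: → [12,20),[8,16); WM=−∞
i=2 t=12 v=5: → [12,20),[8,16); WM=−∞
i=3 t=0 v=5: → [0,8); WM=9; [0,8) fires=2
i=4 t=19 v=4: → [16,24),[12,20); WM=9
i=5 t=19 v=8: → [16,24),[12,20); WM=9
i=6 t=20 v=7: → [20,28),[16,24); WM=9
i=7 t=22 v=5: → [20,28),[16,24); WM=19; [4,12) fires=1 [8,16) fires=2
i=8 t=24 v=5: → [24,32),[20,28); WM=19
i=9 t=26 v=7: → [24,32),[20,28); WM=19
i=10 t=26 v=8: → [24,32),[20,28); WM=19
i=11 t=27 v=7: → [24,32),[20,28); WM=24; [12,20) fires=4 [16,24) fires=4
i=12 t=28 v=6: → [28,36),[24,32); WM=24
i=13 t=22 v=4: → [20,28),[16,24); WM=24
i=14 t=33 v=2: → [32,40),[28,36); WM=24
i=15 t=34 v=1: → [32,40),[28,36); WM=31; [20,28) fires=4
i=16 t=36 v=2: → [36,44),[32,40); WM=31
i=17 t=37 v=2: → [36,44),[32,40); WM=31
i=18 t=32 v=2: → [32,40),[28,36); WM=31
i=19 t=32 v=7: → [32,40),[28,36); WM=34; [24,32) fires=4
i=20 t=38 v=8: → [36,44),[32,40); WM=34
i=21 t=40 v=9: → [40,48),[36,44); WM=34

[0,8)=2 [4,12)=1 [8,16)=2 [12,20)=4 [16,24)=4 [20,28)=4 [24,32)=4 [28,36)=4 [32,40)=4 [36,44)=3 [40,48)=1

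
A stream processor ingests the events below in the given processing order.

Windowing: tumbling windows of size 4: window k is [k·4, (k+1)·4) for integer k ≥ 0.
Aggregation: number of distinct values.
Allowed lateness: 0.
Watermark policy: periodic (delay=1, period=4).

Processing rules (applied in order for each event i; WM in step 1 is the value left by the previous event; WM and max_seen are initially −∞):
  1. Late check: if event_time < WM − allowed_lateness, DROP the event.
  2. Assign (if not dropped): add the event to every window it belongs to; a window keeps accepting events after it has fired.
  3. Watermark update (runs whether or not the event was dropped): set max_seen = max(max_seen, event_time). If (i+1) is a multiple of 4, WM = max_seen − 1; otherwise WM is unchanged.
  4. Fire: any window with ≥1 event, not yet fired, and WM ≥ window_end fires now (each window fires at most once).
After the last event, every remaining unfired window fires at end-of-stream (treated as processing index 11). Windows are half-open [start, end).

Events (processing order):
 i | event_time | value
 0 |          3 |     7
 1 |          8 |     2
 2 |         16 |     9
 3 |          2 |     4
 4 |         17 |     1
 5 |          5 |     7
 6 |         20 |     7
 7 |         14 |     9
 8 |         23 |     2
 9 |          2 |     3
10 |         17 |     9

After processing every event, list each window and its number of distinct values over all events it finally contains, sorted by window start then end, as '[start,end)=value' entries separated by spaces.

i=0 t=3 v=7: → [0,4); WM=−∞
i=1 t=8 v=2: → [8,12); WM=−∞
i=2 t=16 v=9: → [16,20); WM=−∞
i=3 t=2 v=4: → [0,4); WM=15; [0,4) fires=2 [8,12) fires=1
i=4 t=17 v=1: → [16,20); WM=15
i=5 t=5 v=7: DROP (t<15-0); WM=15
i=6 t=20 v=7: → [20,24); WM=15
i=7 t=14 v=9: DROP (t<15-0); WM=19
i=8 t=23 v=2: → [20,24); WM=19
i=9 t=2 v=3: DROP (t<19-0); WM=19
i=10 t=17 v=9: DROP (t<19-0); WM=19

[0,4)=2 [8,12)=1 [16,20)=2 [20,24)=2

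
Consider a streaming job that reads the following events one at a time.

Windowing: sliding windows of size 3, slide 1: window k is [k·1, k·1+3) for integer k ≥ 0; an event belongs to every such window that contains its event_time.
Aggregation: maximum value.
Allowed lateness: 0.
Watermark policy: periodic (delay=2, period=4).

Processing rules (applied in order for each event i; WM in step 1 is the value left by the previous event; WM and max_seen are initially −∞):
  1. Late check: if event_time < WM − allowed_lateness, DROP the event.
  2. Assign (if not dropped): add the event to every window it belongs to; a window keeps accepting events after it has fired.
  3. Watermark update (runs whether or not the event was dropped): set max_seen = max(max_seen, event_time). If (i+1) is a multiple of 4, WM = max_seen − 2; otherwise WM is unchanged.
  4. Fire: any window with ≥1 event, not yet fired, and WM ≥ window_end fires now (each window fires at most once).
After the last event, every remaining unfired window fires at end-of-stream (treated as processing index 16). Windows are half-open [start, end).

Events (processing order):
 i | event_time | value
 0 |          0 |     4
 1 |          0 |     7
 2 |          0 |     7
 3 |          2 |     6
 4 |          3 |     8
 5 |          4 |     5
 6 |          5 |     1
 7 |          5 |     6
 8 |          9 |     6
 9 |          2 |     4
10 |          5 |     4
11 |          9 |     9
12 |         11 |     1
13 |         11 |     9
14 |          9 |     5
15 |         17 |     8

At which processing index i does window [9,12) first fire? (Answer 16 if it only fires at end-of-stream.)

i=0 t=0 v=4: → [0,3); WM=−∞
i=1 t=0 v=7: → [0,3); WM=−∞
i=2 t=0 v=7: → [0,3); WM=−∞
i=3 t=2 v=6: → [2,5),[1,4),[0,3); WM=0
i=4 t=3 v=8: → [3,6),[2,5),[1,4); WM=0
i=5 t=4 v=5: → [4,7),[3,6),[2,5); WM=0
i=6 t=5 v=1: → [5,8),[4,7),[3,6); WM=0
i=7 t=5 v=6: → [5,8),[4,7),[3,6); WM=3; [0,3) fires=7
i=8 t=9 v=6: → [9,12),[8,11),[7,10); WM=3
i=9 t=2 v=4: DROP (t<3-0); WM=3
i=10 t=5 v=4: → [5,8),[4,7),[3,6); WM=3
i=11 t=9 v=9: → [9,12),[8,11),[7,10); WM=7; [1,4) fires=8 [2,5) fires=8 [3,6) fires=8 [4,7) fires=6
i=12 t=11 v=1: → [11,14),[10,13),[9,12); WM=7
i=13 t=11 v=9: → [11,14),[10,13),[9,12); WM=7
i=14 t=9 v=5: → [9,12),[8,11),[7,10); WM=7
i=15 t=17 v=8: → [17,20),[16,19),[15,18); WM=15; [5,8) fires=6 [7,10) fires=9 [8,11) fires=9 [9,12) fires=9 [10,13) fires=9 [11,14) fires=9

15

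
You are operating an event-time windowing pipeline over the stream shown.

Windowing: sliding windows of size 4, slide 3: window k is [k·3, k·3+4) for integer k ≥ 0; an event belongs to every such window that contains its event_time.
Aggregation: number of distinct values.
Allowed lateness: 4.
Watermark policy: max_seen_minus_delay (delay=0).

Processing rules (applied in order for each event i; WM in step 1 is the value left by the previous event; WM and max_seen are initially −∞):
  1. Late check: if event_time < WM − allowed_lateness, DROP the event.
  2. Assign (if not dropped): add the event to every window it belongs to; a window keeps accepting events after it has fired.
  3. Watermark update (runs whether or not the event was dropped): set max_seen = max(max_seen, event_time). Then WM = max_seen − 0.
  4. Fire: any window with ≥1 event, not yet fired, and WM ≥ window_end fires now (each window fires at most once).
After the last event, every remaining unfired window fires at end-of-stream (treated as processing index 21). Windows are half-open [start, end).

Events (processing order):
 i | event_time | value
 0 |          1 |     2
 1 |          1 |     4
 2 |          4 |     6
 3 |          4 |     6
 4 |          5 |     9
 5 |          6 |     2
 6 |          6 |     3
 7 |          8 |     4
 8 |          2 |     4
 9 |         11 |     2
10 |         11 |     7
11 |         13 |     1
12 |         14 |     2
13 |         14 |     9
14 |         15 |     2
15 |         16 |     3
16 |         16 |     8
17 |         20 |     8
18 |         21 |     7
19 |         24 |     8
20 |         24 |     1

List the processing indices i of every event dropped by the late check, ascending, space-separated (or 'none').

8

i=0 t=1 v=2: → [0,4); WM=1
i=1 t=1 v=4: → [0,4); WM=1
i=2 t=4 v=6: → [3,7); WM=4; [0,4) fires=2
i=3 t=4 v=6: → [3,7); WM=4
i=4 t=5 v=9: → [3,7); WM=5
i=5 t=6 v=2: → [6,10),[3,7); WM=6
i=6 t=6 v=3: → [6,10),[3,7); WM=6
i=7 t=8 v=4: → [6,10); WM=8; [3,7) fires=4
i=8 t=2 v=4: DROP (t<8-4); WM=8
i=9 t=11 v=2: → [9,13); WM=11; [6,10) fires=3
i=10 t=11 v=7: → [9,13); WM=11
i=11 t=13 v=1: → [12,16); WM=13; [9,13) fires=2
i=12 t=14 v=2: → [12,16); WM=14
i=13 t=14 v=9: → [12,16); WM=14
i=14 t=15 v=2: → [15,19),[12,16); WM=15
i=15 t=16 v=3: → [15,19); WM=16; [12,16) fires=3
i=16 t=16 v=8: → [15,19); WM=16
i=17 t=20 v=8: → [18,22); WM=20; [15,19) fires=3
i=18 t=21 v=7: → [21,25),[18,22); WM=21
i=19 t=24 v=8: → [24,28),[21,25); WM=24; [18,22) fires=2
i=20 t=24 v=1: → [24,28),[21,25); WM=24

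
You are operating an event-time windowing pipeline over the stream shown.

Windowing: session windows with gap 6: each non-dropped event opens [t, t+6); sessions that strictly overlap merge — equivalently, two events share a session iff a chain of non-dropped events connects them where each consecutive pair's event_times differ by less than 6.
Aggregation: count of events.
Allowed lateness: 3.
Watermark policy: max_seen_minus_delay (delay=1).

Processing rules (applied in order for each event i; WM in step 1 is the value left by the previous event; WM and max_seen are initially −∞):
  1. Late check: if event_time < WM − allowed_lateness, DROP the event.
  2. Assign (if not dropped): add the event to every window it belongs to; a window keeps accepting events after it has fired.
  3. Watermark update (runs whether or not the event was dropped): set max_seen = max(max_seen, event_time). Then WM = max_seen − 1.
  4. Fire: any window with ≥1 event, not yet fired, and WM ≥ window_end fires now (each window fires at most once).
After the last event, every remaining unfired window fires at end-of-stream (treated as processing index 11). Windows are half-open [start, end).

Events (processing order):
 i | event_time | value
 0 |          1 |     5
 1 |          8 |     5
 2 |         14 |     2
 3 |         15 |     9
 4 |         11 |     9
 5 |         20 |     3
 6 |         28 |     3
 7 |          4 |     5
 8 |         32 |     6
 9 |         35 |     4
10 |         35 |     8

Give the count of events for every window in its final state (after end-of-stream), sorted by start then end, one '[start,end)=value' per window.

i=0 t=1 v=5: → [1,7); WM=0
i=1 t=8 v=5: → [8,14); WM=7
i=2 t=14 v=2: → [14,20); WM=13
i=3 t=15 v=9: → [14,21); WM=14
i=4 t=11 v=9: → [8,21); WM=14
i=5 t=20 v=3: → [8,26); WM=19
i=6 t=28 v=3: → [28,34); WM=27
i=7 t=4 v=5: DROP (t<27-3); WM=27
i=8 t=32 v=6: → [28,38); WM=31
i=9 t=35 v=4: → [28,41); WM=34
i=10 t=35 v=8: → [28,41); WM=34

[1,7)=1 [8,26)=5 [28,41)=4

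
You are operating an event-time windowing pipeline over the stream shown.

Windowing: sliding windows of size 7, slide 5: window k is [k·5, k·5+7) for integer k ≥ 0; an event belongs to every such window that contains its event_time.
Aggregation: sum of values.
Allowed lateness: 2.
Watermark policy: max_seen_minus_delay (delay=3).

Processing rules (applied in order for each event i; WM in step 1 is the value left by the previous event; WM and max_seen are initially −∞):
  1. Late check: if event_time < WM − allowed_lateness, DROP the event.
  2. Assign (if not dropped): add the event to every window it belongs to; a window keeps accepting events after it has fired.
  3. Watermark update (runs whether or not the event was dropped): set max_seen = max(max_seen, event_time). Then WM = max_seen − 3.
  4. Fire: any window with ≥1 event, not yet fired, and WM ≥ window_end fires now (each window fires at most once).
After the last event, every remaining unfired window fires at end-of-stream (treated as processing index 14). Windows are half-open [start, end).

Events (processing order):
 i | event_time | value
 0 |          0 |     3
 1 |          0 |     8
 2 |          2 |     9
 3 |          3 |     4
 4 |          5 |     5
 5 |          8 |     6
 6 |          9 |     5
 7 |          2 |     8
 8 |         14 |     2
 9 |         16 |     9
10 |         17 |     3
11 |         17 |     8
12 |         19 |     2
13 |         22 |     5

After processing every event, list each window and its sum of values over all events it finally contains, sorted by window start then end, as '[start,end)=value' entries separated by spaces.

[0,7)=29 [5,12)=16 [10,17)=11 [15,22)=22 [20,27)=5

i=0 t=0 v=3: → [0,7); WM=-3
i=1 t=0 v=8: → [0,7); WM=-3
i=2 t=2 v=9: → [0,7); WM=-1
i=3 t=3 v=4: → [0,7); WM=0
i=4 t=5 v=5: → [5,12),[0,7); WM=2
i=5 t=8 v=6: → [5,12); WM=5
i=6 t=9 v=5: → [5,12); WM=6
i=7 t=2 v=8: DROP (t<6-2); WM=6
i=8 t=14 v=2: → [10,17); WM=11; [0,7) fires=29
i=9 t=16 v=9: → [15,22),[10,17); WM=13; [5,12) fires=16
i=10 t=17 v=3: → [15,22); WM=14
i=11 t=17 v=8: → [15,22); WM=14
i=12 t=19 v=2: → [15,22); WM=16
i=13 t=22 v=5: → [20,27); WM=19; [10,17) fires=11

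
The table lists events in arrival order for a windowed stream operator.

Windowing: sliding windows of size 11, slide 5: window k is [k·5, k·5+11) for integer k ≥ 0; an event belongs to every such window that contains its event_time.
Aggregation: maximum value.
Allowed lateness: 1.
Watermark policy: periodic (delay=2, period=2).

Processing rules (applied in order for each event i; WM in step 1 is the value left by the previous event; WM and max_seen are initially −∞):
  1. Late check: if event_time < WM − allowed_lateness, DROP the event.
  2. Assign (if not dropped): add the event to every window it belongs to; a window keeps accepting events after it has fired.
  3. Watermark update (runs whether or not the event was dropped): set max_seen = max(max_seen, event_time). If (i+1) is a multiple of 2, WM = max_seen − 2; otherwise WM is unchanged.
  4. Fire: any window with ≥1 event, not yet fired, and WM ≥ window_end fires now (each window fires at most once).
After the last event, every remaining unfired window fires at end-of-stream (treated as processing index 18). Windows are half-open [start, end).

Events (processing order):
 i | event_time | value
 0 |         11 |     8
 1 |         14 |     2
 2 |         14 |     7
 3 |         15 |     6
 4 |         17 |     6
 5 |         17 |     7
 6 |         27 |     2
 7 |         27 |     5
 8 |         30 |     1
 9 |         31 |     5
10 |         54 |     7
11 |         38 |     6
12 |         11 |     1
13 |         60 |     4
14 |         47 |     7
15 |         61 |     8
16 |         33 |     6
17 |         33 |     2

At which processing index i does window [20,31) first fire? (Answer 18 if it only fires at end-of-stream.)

11

i=0 t=11 v=8: → [10,21),[5,16); WM=−∞
i=1 t=14 v=2: → [10,21),[5,16); WM=12
i=2 t=14 v=7: → [10,21),[5,16); WM=12
i=3 t=15 v=6: → [15,26),[10,21),[5,16); WM=13
i=4 t=17 v=6: → [15,26),[10,21); WM=13
i=5 t=17 v=7: → [15,26),[10,21); WM=15
i=6 t=27 v=2: → [25,36),[20,31); WM=15
i=7 t=27 v=5: → [25,36),[20,31); WM=25; [5,16) fires=8 [10,21) fires=8
i=8 t=30 v=1: → [30,41),[25,36),[20,31); WM=25
i=9 t=31 v=5: → [30,41),[25,36); WM=29; [15,26) fires=7
i=10 t=54 v=7: → [50,61),[45,56); WM=29
i=11 t=38 v=6: → [35,46),[30,41); WM=52; [20,31) fires=5 [25,36) fires=5 [30,41) fires=6 [35,46) fires=6
i=12 t=11 v=1: DROP (t<52-1); WM=52
i=13 t=60 v=4: → [60,71),[55,66),[50,61); WM=58; [45,56) fires=7
i=14 t=47 v=7: DROP (t<58-1); WM=58
i=15 t=61 v=8: → [60,71),[55,66); WM=59
i=16 t=33 v=6: DROP (t<59-1); WM=59
i=17 t=33 v=2: DROP (t<59-1); WM=59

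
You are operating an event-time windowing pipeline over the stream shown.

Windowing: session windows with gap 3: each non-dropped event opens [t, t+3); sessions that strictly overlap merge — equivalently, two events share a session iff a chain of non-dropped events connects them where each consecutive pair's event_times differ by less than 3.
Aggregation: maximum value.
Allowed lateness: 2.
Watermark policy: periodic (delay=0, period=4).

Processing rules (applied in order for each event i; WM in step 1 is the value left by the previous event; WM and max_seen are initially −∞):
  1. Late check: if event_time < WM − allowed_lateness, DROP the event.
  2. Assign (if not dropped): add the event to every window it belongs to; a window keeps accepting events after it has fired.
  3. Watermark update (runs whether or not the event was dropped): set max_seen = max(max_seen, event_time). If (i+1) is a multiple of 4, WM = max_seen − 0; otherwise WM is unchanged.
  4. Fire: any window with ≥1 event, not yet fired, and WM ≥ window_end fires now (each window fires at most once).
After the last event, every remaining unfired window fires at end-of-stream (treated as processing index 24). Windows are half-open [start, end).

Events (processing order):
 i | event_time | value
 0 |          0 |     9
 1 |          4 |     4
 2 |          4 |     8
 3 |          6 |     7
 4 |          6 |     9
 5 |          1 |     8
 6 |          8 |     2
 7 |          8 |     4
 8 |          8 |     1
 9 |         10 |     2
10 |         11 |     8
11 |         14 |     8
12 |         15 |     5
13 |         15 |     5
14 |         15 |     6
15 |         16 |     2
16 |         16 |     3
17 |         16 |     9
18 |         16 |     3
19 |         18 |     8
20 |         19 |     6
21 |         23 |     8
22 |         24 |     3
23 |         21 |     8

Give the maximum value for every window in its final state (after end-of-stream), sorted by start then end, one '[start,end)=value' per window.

[0,3)=9 [4,14)=9 [14,27)=9

i=0 t=0 v=9: → [0,3); WM=−∞
i=1 t=4 v=4: → [4,7); WM=−∞
i=2 t=4 v=8: → [4,7); WM=−∞
i=3 t=6 v=7: → [4,9); WM=6
i=4 t=6 v=9: → [4,9); WM=6
i=5 t=1 v=8: DROP (t<6-2); WM=6
i=6 t=8 v=2: → [4,11); WM=6
i=7 t=8 v=4: → [4,11); WM=8
i=8 t=8 v=1: → [4,11); WM=8
i=9 t=10 v=2: → [4,13); WM=8
i=10 t=11 v=8: → [4,14); WM=8
i=11 t=14 v=8: → [14,17); WM=14
i=12 t=15 v=5: → [14,18); WM=14
i=13 t=15 v=5: → [14,18); WM=14
i=14 t=15 v=6: → [14,18); WM=14
i=15 t=16 v=2: → [14,19); WM=16
i=16 t=16 v=3: → [14,19); WM=16
i=17 t=16 v=9: → [14,19); WM=16
i=18 t=16 v=3: → [14,19); WM=16
i=19 t=18 v=8: → [14,21); WM=18
i=20 t=19 v=6: → [14,22); WM=18
i=21 t=23 v=8: → [23,26); WM=18
i=22 t=24 v=3: → [23,27); WM=18
i=23 t=21 v=8: → [14,27); WM=24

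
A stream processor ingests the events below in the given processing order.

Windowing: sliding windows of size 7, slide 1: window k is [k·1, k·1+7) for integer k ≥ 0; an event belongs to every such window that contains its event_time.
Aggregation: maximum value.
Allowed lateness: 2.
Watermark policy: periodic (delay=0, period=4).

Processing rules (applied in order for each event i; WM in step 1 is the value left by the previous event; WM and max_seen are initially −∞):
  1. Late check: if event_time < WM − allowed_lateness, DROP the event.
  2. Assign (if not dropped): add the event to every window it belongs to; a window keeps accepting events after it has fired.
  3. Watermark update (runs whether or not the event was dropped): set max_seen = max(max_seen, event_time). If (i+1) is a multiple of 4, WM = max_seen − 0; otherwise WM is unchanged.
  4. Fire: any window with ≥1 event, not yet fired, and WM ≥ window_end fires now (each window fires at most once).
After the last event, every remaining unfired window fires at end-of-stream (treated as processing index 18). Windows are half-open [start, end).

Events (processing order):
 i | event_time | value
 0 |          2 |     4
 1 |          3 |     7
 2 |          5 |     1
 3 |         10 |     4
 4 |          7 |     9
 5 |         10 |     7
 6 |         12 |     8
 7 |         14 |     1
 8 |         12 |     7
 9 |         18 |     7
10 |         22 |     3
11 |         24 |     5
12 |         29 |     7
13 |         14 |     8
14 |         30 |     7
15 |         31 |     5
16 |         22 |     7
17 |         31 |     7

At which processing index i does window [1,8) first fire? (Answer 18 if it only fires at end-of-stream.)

i=0 t=2 v=4: → [2,9),[1,8),[0,7); WM=−∞
i=1 t=3 v=7: → [3,10),[2,9),[1,8),[0,7); WM=−∞
i=2 t=5 v=1: → [5,12),[4,11),[3,10),[2,9),[1,8),[0,7); WM=−∞
i=3 t=10 v=4: → [10,17),[9,16),[8,15),[7,14),[6,13),[5,12),[4,11); WM=10; [0,7) fires=7 [1,8) fires=7 [2,9) fires=7 [3,10) fires=7
i=4 t=7 v=9: DROP (t<10-2); WM=10
i=5 t=10 v=7: → [10,17),[9,16),[8,15),[7,14),[6,13),[5,12),[4,11); WM=10
i=6 t=12 v=8: → [12,19),[11,18),[10,17),[9,16),[8,15),[7,14),[6,13); WM=10
i=7 t=14 v=1: → [14,21),[13,20),[12,19),[11,18),[10,17),[9,16),[8,15); WM=14; [4,11) fires=7 [5,12) fires=7 [6,13) fires=8 [7,14) fires=8
i=8 t=12 v=7: → [12,19),[11,18),[10,17),[9,16),[8,15),[7,14),[6,13); WM=14
i=9 t=18 v=7: → [18,25),[17,24),[16,23),[15,22),[14,21),[13,20),[12,19); WM=14
i=10 t=22 v=3: → [22,29),[21,28),[20,27),[19,26),[18,25),[17,24),[16,23); WM=14
i=11 t=24 v=5: → [24,31),[23,30),[22,29),[21,28),[20,27),[19,26),[18,25); WM=24; [8,15) fires=8 [9,16) fires=8 [10,17) fires=8 [11,18) fires=8 [12,19) fires=8 [13,20) fires=7 [14,21) fires=7 [15,22) fires=7 [16,23) fires=7 [17,24) fires=7
i=12 t=29 v=7: → [29,36),[28,35),[27,34),[26,33),[25,32),[24,31),[23,30); WM=24
i=13 t=14 v=8: DROP (t<24-2); WM=24
i=14 t=30 v=7: → [30,37),[29,36),[28,35),[27,34),[26,33),[25,32),[24,31); WM=24
i=15 t=31 v=5: → [31,38),[30,37),[29,36),[28,35),[27,34),[26,33),[25,32); WM=31; [18,25) fires=7 [19,26) fires=5 [20,27) fires=5 [21,28) fires=5 [22,29) fires=5 [23,30) fires=7 [24,31) fires=7
i=16 t=22 v=7: DROP (t<31-2); WM=31
i=17 t=31 v=7: → [31,38),[30,37),[29,36),[28,35),[27,34),[26,33),[25,32); WM=31

3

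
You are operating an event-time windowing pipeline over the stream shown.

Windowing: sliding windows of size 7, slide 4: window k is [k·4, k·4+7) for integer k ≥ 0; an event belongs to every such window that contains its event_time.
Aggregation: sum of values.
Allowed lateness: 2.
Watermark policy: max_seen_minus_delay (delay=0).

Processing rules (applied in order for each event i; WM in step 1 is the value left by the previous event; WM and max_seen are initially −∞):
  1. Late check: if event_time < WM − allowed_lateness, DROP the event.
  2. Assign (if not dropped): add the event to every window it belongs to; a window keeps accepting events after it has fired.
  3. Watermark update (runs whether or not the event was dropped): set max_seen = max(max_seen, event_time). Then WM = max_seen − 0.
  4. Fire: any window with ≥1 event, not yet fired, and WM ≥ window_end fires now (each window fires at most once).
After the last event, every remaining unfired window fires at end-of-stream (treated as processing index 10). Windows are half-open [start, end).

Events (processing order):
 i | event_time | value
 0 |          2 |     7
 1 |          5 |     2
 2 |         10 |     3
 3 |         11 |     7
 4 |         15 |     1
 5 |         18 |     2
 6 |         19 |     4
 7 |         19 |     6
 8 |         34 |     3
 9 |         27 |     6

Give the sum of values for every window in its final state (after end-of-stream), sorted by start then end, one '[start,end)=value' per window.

[0,7)=9 [4,11)=5 [8,15)=10 [12,19)=3 [16,23)=12 [28,35)=3 [32,39)=3

i=0 t=2 v=7: → [0,7); WM=2
i=1 t=5 v=2: → [4,11),[0,7); WM=5
i=2 t=10 v=3: → [8,15),[4,11); WM=10; [0,7) fires=9
i=3 t=11 v=7: → [8,15); WM=11; [4,11) fires=5
i=4 t=15 v=1: → [12,19); WM=15; [8,15) fires=10
i=5 t=18 v=2: → [16,23),[12,19); WM=18
i=6 t=19 v=4: → [16,23); WM=19; [12,19) fires=3
i=7 t=19 v=6: → [16,23); WM=19
i=8 t=34 v=3: → [32,39),[28,35); WM=34; [16,23) fires=12
i=9 t=27 v=6: DROP (t<34-2); WM=34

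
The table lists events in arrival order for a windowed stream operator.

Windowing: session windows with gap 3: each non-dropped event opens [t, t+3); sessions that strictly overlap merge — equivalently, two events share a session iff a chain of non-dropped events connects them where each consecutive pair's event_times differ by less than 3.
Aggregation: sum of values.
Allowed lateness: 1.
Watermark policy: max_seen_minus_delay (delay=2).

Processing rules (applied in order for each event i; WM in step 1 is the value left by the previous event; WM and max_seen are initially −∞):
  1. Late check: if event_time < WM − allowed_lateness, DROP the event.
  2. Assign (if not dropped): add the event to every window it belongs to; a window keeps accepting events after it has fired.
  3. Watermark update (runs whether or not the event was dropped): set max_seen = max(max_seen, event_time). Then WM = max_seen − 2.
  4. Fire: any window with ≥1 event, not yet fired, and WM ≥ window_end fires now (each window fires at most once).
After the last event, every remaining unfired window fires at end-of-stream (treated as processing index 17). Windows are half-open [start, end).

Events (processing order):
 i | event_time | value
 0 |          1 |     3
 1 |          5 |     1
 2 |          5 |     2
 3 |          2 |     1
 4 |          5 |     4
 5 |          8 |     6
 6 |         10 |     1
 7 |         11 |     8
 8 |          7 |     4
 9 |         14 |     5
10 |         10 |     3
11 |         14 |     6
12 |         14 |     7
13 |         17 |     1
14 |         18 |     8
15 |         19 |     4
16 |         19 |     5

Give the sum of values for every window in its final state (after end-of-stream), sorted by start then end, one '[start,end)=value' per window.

i=0 t=1 v=3: → [1,4); WM=-1
i=1 t=5 v=1: → [5,8); WM=3
i=2 t=5 v=2: → [5,8); WM=3
i=3 t=2 v=1: → [1,5); WM=3
i=4 t=5 v=4: → [5,8); WM=3
i=5 t=8 v=6: → [8,11); WM=6
i=6 t=10 v=1: → [8,13); WM=8
i=7 t=11 v=8: → [8,14); WM=9
i=8 t=7 v=4: DROP (t<9-1); WM=9
i=9 t=14 v=5: → [14,17); WM=12
i=10 t=10 v=3: DROP (t<12-1); WM=12
i=11 t=14 v=6: → [14,17); WM=12
i=12 t=14 v=7: → [14,17); WM=12
i=13 t=17 v=1: → [17,20); WM=15
i=14 t=18 v=8: → [17,21); WM=16
i=15 t=19 v=4: → [17,22); WM=17
i=16 t=19 v=5: → [17,22); WM=17

[1,5)=4 [5,8)=7 [8,14)=15 [14,17)=18 [17,22)=18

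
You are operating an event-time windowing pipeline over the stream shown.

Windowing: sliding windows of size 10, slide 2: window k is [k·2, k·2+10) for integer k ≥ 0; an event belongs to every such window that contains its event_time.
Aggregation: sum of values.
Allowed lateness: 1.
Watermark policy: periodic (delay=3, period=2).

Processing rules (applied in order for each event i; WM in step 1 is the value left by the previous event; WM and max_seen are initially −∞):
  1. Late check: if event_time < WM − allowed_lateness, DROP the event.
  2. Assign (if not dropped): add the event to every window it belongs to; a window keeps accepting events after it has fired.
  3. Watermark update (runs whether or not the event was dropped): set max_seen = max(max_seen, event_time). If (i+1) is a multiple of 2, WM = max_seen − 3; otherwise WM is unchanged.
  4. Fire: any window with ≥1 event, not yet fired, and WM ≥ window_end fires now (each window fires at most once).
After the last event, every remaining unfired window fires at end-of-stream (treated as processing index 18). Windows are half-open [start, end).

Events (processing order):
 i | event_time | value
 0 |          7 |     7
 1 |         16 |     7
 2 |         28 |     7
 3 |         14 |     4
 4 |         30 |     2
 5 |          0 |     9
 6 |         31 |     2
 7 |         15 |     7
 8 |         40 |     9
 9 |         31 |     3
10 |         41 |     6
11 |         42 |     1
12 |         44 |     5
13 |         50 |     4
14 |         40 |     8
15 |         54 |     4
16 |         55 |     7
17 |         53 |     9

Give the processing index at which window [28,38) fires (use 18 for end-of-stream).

i=0 t=7 v=7: → [6,16),[4,14),[2,12),[0,10); WM=−∞
i=1 t=16 v=7: → [16,26),[14,24),[12,22),[10,20),[8,18); WM=13; [0,10) fires=7 [2,12) fires=7
i=2 t=28 v=7: → [28,38),[26,36),[24,34),[22,32),[20,30); WM=13
i=3 t=14 v=4: → [14,24),[12,22),[10,20),[8,18),[6,16); WM=25; [4,14) fires=7 [6,16) fires=11 [8,18) fires=11 [10,20) fires=11 [12,22) fires=11 [14,24) fires=11
i=4 t=30 v=2: → [30,40),[28,38),[26,36),[24,34),[22,32); WM=25
i=5 t=0 v=9: DROP (t<25-1); WM=27; [16,26) fires=7
i=6 t=31 v=2: → [30,40),[28,38),[26,36),[24,34),[22,32); WM=27
i=7 t=15 v=7: DROP (t<27-1); WM=28
i=8 t=40 v=9: → [40,50),[38,48),[36,46),[34,44),[32,42); WM=28
i=9 t=31 v=3: → [30,40),[28,38),[26,36),[24,34),[22,32); WM=37; [20,30) fires=7 [22,32) fires=14 [24,34) fires=14 [26,36) fires=14
i=10 t=41 v=6: → [40,50),[38,48),[36,46),[34,44),[32,42); WM=37
i=11 t=42 v=1: → [42,52),[40,50),[38,48),[36,46),[34,44); WM=39; [28,38) fires=14
i=12 t=44 v=5: → [44,54),[42,52),[40,50),[38,48),[36,46); WM=39
i=13 t=50 v=4: → [50,60),[48,58),[46,56),[44,54),[42,52); WM=47; [30,40) fires=7 [32,42) fires=15 [34,44) fires=16 [36,46) fires=21
i=14 t=40 v=8: DROP (t<47-1); WM=47
i=15 t=54 v=4: → [54,64),[52,62),[50,60),[48,58),[46,56); WM=51; [38,48) fires=21 [40,50) fires=21
i=16 t=55 v=7: → [54,64),[52,62),[50,60),[48,58),[46,56); WM=51
i=17 t=53 v=9: → [52,62),[50,60),[48,58),[46,56),[44,54); WM=52; [42,52) fires=10

11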